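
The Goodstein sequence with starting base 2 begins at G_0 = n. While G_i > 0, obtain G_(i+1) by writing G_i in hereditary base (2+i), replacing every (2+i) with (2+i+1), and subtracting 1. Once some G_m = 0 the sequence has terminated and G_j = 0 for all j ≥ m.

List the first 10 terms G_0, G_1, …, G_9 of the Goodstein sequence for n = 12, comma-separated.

G_0=12  [base 2] 2^(2 + 1) + 2^2  →[2↦3]→  3^(3 + 1) + 3^3 = 108  −1 ⇒ G_1=107
G_1=107  [base 3] 3^(3 + 1) + 2·3^2 + 2·3 + 2  →[3↦4]→  4^(4 + 1) + 2·4^2 + 2·4 + 2 = 1066  −1 ⇒ G_2=1065
G_2=1065  [base 4] 4^(4 + 1) + 2·4^2 + 2·4 + 1  →[4↦5]→  5^(5 + 1) + 2·5^2 + 2·5 + 1 = 15686  −1 ⇒ G_3=15685
G_3=15685  [base 5] 5^(5 + 1) + 2·5^2 + 2·5  →[5↦6]→  6^(6 + 1) + 2·6^2 + 2·6 = 280020  −1 ⇒ G_4=280019
G_4=280019  [base 6] 6^(6 + 1) + 2·6^2 + 6 + 5  →[6↦7]→  7^(7 + 1) + 2·7^2 + 7 + 5 = 5764911  −1 ⇒ G_5=5764910
G_5=5764910  [base 7] 7^(7 + 1) + 2·7^2 + 7 + 4  →[7↦8]→  8^(8 + 1) + 2·8^2 + 8 + 4 = 134217868  −1 ⇒ G_6=134217867
G_6=134217867  [base 8] 8^(8 + 1) + 2·8^2 + 8 + 3  →[8↦9]→  9^(9 + 1) + 2·9^2 + 9 + 3 = 3486784575  −1 ⇒ G_7=3486784574
G_7=3486784574  [base 9] 9^(9 + 1) + 2·9^2 + 9 + 2  →[9↦10]→  10^(10 + 1) + 2·10^2 + 10 + 2 = 100000000212  −1 ⇒ G_8=100000000211
G_8=100000000211  [base 10] 10^(10 + 1) + 2·10^2 + 10 + 1  →[10↦11]→  11^(11 + 1) + 2·11^2 + 11 + 1 = 3138428376975  −1 ⇒ G_9=3138428376974

12, 107, 1065, 15685, 280019, 5764910, 134217867, 3486784574, 100000000211, 3138428376974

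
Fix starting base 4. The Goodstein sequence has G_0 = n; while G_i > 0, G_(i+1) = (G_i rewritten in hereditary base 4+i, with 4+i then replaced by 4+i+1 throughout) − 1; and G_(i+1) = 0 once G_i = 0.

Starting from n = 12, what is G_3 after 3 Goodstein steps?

step 0: 12 = 3·4; sub 5 for 4: 3·5; = 15; G_1 = 15−1 = 14
step 1: 14 = 2·5 + 4; sub 6 for 5: 2·6 + 4; = 16; G_2 = 16−1 = 15
step 2: 15 = 2·6 + 3; sub 7 for 6: 2·7 + 3; = 17; G_3 = 17−1 = 16
step 3: 16 = 2·7 + 2; sub 8 for 7: 2·8 + 2; = 18; G_4 = 18−1 = 17

16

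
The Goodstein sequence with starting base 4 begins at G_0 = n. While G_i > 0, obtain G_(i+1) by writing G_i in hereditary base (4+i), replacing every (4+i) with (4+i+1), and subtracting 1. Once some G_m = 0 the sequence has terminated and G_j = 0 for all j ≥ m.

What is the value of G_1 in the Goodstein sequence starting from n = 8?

G_0 = 8. HB_4(8) = 2·4. Bump = 10. G_1 = 9.
G_1 = 9. HB_5(9) = 5 + 4. Bump = 10. G_2 = 9.

9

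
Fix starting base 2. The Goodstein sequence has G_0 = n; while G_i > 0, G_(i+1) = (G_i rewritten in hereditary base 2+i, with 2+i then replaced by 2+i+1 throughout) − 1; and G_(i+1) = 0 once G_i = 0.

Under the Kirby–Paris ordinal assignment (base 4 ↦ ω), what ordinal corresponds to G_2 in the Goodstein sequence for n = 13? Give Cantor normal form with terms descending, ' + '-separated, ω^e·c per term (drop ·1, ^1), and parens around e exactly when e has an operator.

ω^(ω + 1) + ω^3·3 + ω^2·3 + ω·3 + 3

(0) 13|_2 = 2^(2 + 1) + 2^2 + 1 ↦ 3^(3 + 1) + 3^3 + 1|_3 = 109 ⇒ 108
(1) 108|_3 = 3^(3 + 1) + 3^3 ↦ 4^(4 + 1) + 4^4|_4 = 1280 ⇒ 1279
(2) 1279|_4 = 4^(4 + 1) + 3·4^3 + 3·4^2 + 3·4 + 3 ↦ 5^(5 + 1) + 3·5^3 + 3·5^2 + 3·5 + 3|_5 = 16093 ⇒ 16092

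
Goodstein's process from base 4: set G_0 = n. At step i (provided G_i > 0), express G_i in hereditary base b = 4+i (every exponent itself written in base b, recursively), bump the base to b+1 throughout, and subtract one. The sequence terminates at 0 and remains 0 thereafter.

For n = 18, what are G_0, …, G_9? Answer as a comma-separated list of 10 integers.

i=0: 18 = 4^2 + 2 (b=4); 4→5: 5^2 + 2 = 27; 27−1 = 26
i=1: 26 = 5^2 + 1 (b=5); 5→6: 6^2 + 1 = 37; 37−1 = 36
i=2: 36 = 6^2 (b=6); 6→7: 7^2 = 49; 49−1 = 48
i=3: 48 = 6·7 + 6 (b=7); 7→8: 6·8 + 6 = 54; 54−1 = 53
i=4: 53 = 6·8 + 5 (b=8); 8→9: 6·9 + 5 = 59; 59−1 = 58
i=5: 58 = 6·9 + 4 (b=9); 9→10: 6·10 + 4 = 64; 64−1 = 63
i=6: 63 = 6·10 + 3 (b=10); 10→11: 6·11 + 3 = 69; 69−1 = 68
i=7: 68 = 6·11 + 2 (b=11); 11→12: 6·12 + 2 = 74; 74−1 = 73
i=8: 73 = 6·12 + 1 (b=12); 12→13: 6·13 + 1 = 79; 79−1 = 78

18, 26, 36, 48, 53, 58, 63, 68, 73, 78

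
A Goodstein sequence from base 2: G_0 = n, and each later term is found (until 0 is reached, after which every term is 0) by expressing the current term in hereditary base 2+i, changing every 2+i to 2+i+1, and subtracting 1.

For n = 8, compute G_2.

G_0=8  [base 2] 2^(2 + 1)  →[2↦3]→  3^(3 + 1) = 81  −1 ⇒ G_1=80
G_1=80  [base 3] 2·3^3 + 2·3^2 + 2·3 + 2  →[3↦4]→  2·4^4 + 2·4^2 + 2·4 + 2 = 554  −1 ⇒ G_2=553
G_2=553  [base 4] 2·4^4 + 2·4^2 + 2·4 + 1  →[4↦5]→  2·5^5 + 2·5^2 + 2·5 + 1 = 6311  −1 ⇒ G_3=6310

553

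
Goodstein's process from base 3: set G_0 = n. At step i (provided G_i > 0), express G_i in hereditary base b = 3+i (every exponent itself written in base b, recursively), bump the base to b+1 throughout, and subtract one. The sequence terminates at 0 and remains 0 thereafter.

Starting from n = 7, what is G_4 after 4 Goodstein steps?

9

(0) 7|_3 = 2·3 + 1 ↦ 2·4 + 1|_4 = 9 ⇒ 8
(1) 8|_4 = 2·4 ↦ 2·5|_5 = 10 ⇒ 9
(2) 9|_5 = 5 + 4 ↦ 6 + 4|_6 = 10 ⇒ 9
(3) 9|_6 = 6 + 3 ↦ 7 + 3|_7 = 10 ⇒ 9
(4) 9|_7 = 7 + 2 ↦ 8 + 2|_8 = 10 ⇒ 9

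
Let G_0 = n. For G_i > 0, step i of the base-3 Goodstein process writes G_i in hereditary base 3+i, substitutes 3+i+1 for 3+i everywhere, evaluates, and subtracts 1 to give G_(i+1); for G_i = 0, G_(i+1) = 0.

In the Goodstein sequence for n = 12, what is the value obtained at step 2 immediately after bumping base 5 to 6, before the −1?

38

[0] 12 ≡ 3^2 + 3 (base 3). Lift 4: 20. −1: 19.
[1] 19 ≡ 4^2 + 3 (base 4). Lift 5: 28. −1: 27.
[2] 27 ≡ 5^2 + 2 (base 5). Lift 6: 38. −1: 37.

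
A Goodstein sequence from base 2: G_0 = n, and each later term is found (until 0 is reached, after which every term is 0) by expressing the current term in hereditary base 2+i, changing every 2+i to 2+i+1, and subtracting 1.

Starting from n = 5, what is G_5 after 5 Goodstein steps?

1197

base 2: 5 = 2^2 + 1; at 3: 3^3 + 1 = 28; next = 27
base 3: 27 = 3^3; at 4: 4^4 = 256; next = 255
base 4: 255 = 3·4^3 + 3·4^2 + 3·4 + 3; at 5: 3·5^3 + 3·5^2 + 3·5 + 3 = 468; next = 467
base 5: 467 = 3·5^3 + 3·5^2 + 3·5 + 2; at 6: 3·6^3 + 3·6^2 + 3·6 + 2 = 776; next = 775
base 6: 775 = 3·6^3 + 3·6^2 + 3·6 + 1; at 7: 3·7^3 + 3·7^2 + 3·7 + 1 = 1198; next = 1197
base 7: 1197 = 3·7^3 + 3·7^2 + 3·7; at 8: 3·8^3 + 3·8^2 + 3·8 = 1752; next = 1751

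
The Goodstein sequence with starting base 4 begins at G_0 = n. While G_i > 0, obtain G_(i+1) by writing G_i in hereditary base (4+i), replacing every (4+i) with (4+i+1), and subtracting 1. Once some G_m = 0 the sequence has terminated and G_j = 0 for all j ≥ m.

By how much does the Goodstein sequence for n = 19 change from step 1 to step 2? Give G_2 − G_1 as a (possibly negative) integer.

G_0 = 19. HB_4(19) = 4^2 + 3. Bump = 28. G_1 = 27.
G_1 = 27. HB_5(27) = 5^2 + 2. Bump = 38. G_2 = 37.

10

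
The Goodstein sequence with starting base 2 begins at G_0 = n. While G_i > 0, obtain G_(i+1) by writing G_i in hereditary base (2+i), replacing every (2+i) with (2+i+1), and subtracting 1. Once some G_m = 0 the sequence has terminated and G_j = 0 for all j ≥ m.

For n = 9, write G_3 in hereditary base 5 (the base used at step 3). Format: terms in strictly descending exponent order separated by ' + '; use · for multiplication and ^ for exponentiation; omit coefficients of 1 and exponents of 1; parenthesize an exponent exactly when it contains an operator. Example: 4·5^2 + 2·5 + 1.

(0) 9|_2 = 2^(2 + 1) + 1 ↦ 3^(3 + 1) + 1|_3 = 82 ⇒ 81
(1) 81|_3 = 3^(3 + 1) ↦ 4^(4 + 1)|_4 = 1024 ⇒ 1023
(2) 1023|_4 = 3·4^4 + 3·4^3 + 3·4^2 + 3·4 + 3 ↦ 3·5^5 + 3·5^3 + 3·5^2 + 3·5 + 3|_5 = 9843 ⇒ 9842

3·5^5 + 3·5^3 + 3·5^2 + 3·5 + 2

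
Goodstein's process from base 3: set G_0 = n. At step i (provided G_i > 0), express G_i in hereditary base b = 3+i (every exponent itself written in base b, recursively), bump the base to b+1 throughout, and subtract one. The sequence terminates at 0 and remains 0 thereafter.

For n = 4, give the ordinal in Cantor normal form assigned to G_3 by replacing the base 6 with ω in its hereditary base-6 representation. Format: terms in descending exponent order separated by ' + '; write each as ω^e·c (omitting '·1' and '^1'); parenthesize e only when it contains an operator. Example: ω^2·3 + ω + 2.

3

step 0: 4 = 3 + 1; sub 4 for 3: 4 + 1; = 5; G_1 = 5−1 = 4
step 1: 4 = 4; sub 5 for 4: 5; = 5; G_2 = 5−1 = 4
step 2: 4 = 4; sub 6 for 5: 4; = 4; G_3 = 4−1 = 3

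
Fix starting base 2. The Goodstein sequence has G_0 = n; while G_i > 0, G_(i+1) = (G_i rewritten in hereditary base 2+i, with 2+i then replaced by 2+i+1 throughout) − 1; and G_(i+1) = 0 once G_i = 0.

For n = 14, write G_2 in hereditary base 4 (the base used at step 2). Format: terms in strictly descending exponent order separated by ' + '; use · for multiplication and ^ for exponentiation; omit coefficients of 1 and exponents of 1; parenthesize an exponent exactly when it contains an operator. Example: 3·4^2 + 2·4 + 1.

(0) 14|_2 = 2^(2 + 1) + 2^2 + 2 ↦ 3^(3 + 1) + 3^3 + 3|_3 = 111 ⇒ 110
(1) 110|_3 = 3^(3 + 1) + 3^3 + 2 ↦ 4^(4 + 1) + 4^4 + 2|_4 = 1282 ⇒ 1281
(2) 1281|_4 = 4^(4 + 1) + 4^4 + 1 ↦ 5^(5 + 1) + 5^5 + 1|_5 = 18751 ⇒ 18750

4^(4 + 1) + 4^4 + 1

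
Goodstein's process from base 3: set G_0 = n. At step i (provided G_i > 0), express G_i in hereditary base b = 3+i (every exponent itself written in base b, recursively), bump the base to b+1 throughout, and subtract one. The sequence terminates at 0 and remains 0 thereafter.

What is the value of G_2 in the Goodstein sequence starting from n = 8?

10

G_0 = 8. HB_3(8) = 2·3 + 2. Bump = 10. G_1 = 9.
G_1 = 9. HB_4(9) = 2·4 + 1. Bump = 11. G_2 = 10.
G_2 = 10. HB_5(10) = 2·5. Bump = 12. G_3 = 11.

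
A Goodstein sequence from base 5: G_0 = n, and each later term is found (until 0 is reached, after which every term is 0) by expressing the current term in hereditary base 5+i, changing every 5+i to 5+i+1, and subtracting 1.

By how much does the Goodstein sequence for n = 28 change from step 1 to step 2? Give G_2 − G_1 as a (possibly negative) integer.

28 —HB5→ 5^2 + 3 —bump→ 6^2 + 3 = 39 —(−1)→ 38
38 —HB6→ 6^2 + 2 —bump→ 7^2 + 2 = 51 —(−1)→ 50

12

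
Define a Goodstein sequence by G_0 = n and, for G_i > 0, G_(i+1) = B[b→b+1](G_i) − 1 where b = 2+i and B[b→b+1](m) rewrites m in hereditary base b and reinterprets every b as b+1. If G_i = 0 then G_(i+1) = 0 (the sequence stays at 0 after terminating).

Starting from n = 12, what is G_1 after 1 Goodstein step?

G_0 = 12. HB_2(12) = 2^(2 + 1) + 2^2. Bump = 108. G_1 = 107.
G_1 = 107. HB_3(107) = 3^(3 + 1) + 2·3^2 + 2·3 + 2. Bump = 1066. G_2 = 1065.

107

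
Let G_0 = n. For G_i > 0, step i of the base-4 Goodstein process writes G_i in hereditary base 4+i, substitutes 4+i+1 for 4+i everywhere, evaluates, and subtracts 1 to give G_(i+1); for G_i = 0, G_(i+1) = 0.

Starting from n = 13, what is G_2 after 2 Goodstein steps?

17

base 4: 13 = 3·4 + 1; at 5: 3·5 + 1 = 16; next = 15
base 5: 15 = 3·5; at 6: 3·6 = 18; next = 17
base 6: 17 = 2·6 + 5; at 7: 2·7 + 5 = 19; next = 18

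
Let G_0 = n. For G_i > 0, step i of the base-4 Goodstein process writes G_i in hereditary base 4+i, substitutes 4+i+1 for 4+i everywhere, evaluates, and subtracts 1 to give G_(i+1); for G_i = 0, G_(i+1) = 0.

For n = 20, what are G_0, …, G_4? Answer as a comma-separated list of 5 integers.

[0] 20 ≡ 4^2 + 4 (base 4). Lift 5: 30. −1: 29.
[1] 29 ≡ 5^2 + 4 (base 5). Lift 6: 40. −1: 39.
[2] 39 ≡ 6^2 + 3 (base 6). Lift 7: 52. −1: 51.
[3] 51 ≡ 7^2 + 2 (base 7). Lift 8: 66. −1: 65.

20, 29, 39, 51, 65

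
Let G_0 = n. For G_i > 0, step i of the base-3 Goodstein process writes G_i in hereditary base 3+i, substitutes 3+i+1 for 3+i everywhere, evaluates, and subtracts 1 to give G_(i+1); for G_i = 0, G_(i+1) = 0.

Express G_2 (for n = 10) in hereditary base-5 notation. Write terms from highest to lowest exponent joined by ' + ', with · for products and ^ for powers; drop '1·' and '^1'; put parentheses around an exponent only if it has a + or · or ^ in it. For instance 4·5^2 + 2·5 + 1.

i=0: 10 = 3^2 + 1 (b=3); 3→4: 4^2 + 1 = 17; 17−1 = 16
i=1: 16 = 4^2 (b=4); 4→5: 5^2 = 25; 25−1 = 24
i=2: 24 = 4·5 + 4 (b=5); 5→6: 4·6 + 4 = 28; 28−1 = 27

4·5 + 4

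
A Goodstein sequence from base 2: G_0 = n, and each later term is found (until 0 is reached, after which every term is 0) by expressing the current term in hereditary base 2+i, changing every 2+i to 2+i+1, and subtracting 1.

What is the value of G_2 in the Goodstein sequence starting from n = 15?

1283

G_0=15  [base 2] 2^(2 + 1) + 2^2 + 2 + 1  →[2↦3]→  3^(3 + 1) + 3^3 + 3 + 1 = 112  −1 ⇒ G_1=111
G_1=111  [base 3] 3^(3 + 1) + 3^3 + 3  →[3↦4]→  4^(4 + 1) + 4^4 + 4 = 1284  −1 ⇒ G_2=1283
G_2=1283  [base 4] 4^(4 + 1) + 4^4 + 3  →[4↦5]→  5^(5 + 1) + 5^5 + 3 = 18753  −1 ⇒ G_3=18752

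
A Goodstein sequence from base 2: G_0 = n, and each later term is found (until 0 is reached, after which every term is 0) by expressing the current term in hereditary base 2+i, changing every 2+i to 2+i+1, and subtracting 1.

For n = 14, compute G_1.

110

base 2: 14 = 2^(2 + 1) + 2^2 + 2; at 3: 3^(3 + 1) + 3^3 + 3 = 111; next = 110
base 3: 110 = 3^(3 + 1) + 3^3 + 2; at 4: 4^(4 + 1) + 4^4 + 2 = 1282; next = 1281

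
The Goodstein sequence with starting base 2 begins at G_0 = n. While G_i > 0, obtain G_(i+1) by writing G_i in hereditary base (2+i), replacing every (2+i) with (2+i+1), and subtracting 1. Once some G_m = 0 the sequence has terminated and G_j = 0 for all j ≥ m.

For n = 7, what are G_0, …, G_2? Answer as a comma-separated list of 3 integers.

i=0: 7 = 2^2 + 2 + 1 (b=2); 2→3: 3^3 + 3 + 1 = 31; 31−1 = 30
i=1: 30 = 3^3 + 3 (b=3); 3→4: 4^4 + 4 = 260; 260−1 = 259

7, 30, 259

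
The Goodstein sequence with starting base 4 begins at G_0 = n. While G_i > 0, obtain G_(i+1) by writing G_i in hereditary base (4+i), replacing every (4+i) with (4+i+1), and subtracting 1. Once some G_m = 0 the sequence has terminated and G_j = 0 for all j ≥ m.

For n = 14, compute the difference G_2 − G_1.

G_0 = 14. HB_4(14) = 3·4 + 2. Bump = 17. G_1 = 16.
G_1 = 16. HB_5(16) = 3·5 + 1. Bump = 19. G_2 = 18.

2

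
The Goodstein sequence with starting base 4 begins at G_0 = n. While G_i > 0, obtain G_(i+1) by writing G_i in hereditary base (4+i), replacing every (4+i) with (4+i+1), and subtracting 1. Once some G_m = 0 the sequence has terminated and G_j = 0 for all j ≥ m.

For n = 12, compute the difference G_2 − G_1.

1

(0) 12|_4 = 3·4 ↦ 3·5|_5 = 15 ⇒ 14
(1) 14|_5 = 2·5 + 4 ↦ 2·6 + 4|_6 = 16 ⇒ 15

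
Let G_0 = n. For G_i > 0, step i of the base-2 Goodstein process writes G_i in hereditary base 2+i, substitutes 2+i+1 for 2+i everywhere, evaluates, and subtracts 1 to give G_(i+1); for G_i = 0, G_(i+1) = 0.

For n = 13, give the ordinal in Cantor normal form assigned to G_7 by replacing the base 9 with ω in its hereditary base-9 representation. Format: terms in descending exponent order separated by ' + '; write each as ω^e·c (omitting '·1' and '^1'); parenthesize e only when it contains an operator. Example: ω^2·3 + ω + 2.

13 —HB2→ 2^(2 + 1) + 2^2 + 1 —bump→ 3^(3 + 1) + 3^3 + 1 = 109 —(−1)→ 108
108 —HB3→ 3^(3 + 1) + 3^3 —bump→ 4^(4 + 1) + 4^4 = 1280 —(−1)→ 1279
1279 —HB4→ 4^(4 + 1) + 3·4^3 + 3·4^2 + 3·4 + 3 —bump→ 5^(5 + 1) + 3·5^3 + 3·5^2 + 3·5 + 3 = 16093 —(−1)→ 16092
16092 —HB5→ 5^(5 + 1) + 3·5^3 + 3·5^2 + 3·5 + 2 —bump→ 6^(6 + 1) + 3·6^3 + 3·6^2 + 3·6 + 2 = 280712 —(−1)→ 280711
280711 —HB6→ 6^(6 + 1) + 3·6^3 + 3·6^2 + 3·6 + 1 —bump→ 7^(7 + 1) + 3·7^3 + 3·7^2 + 3·7 + 1 = 5765999 —(−1)→ 5765998
5765998 —HB7→ 7^(7 + 1) + 3·7^3 + 3·7^2 + 3·7 —bump→ 8^(8 + 1) + 3·8^3 + 3·8^2 + 3·8 = 134219480 —(−1)→ 134219479
134219479 —HB8→ 8^(8 + 1) + 3·8^3 + 3·8^2 + 2·8 + 7 —bump→ 9^(9 + 1) + 3·9^3 + 3·9^2 + 2·9 + 7 = 3486786856 —(−1)→ 3486786855
3486786855 —HB9→ 9^(9 + 1) + 3·9^3 + 3·9^2 + 2·9 + 6 —bump→ 10^(10 + 1) + 3·10^3 + 3·10^2 + 2·10 + 6 = 100000003326 —(−1)→ 100000003325

ω^(ω + 1) + ω^3·3 + ω^2·3 + ω·2 + 6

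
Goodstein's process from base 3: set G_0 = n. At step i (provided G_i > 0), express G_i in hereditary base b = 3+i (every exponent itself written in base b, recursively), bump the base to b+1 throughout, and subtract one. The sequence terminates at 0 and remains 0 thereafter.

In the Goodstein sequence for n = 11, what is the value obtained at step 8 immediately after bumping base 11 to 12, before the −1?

60

base 3: 11 = 3^2 + 2; at 4: 4^2 + 2 = 18; next = 17
base 4: 17 = 4^2 + 1; at 5: 5^2 + 1 = 26; next = 25
base 5: 25 = 5^2; at 6: 6^2 = 36; next = 35
base 6: 35 = 5·6 + 5; at 7: 5·7 + 5 = 40; next = 39
base 7: 39 = 5·7 + 4; at 8: 5·8 + 4 = 44; next = 43
base 8: 43 = 5·8 + 3; at 9: 5·9 + 3 = 48; next = 47
base 9: 47 = 5·9 + 2; at 10: 5·10 + 2 = 52; next = 51
base 10: 51 = 5·10 + 1; at 11: 5·11 + 1 = 56; next = 55
base 11: 55 = 5·11; at 12: 5·12 = 60; next = 59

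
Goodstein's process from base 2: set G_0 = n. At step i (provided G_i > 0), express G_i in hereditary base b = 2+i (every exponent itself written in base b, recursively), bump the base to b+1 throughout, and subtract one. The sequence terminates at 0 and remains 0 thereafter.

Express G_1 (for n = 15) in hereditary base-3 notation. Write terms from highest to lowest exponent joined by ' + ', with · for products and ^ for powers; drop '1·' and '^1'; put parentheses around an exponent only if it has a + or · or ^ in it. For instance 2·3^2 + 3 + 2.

step 0: 15 = 2^(2 + 1) + 2^2 + 2 + 1; sub 3 for 2: 3^(3 + 1) + 3^3 + 3 + 1; = 112; G_1 = 112−1 = 111
step 1: 111 = 3^(3 + 1) + 3^3 + 3; sub 4 for 3: 4^(4 + 1) + 4^4 + 4; = 1284; G_2 = 1284−1 = 1283

3^(3 + 1) + 3^3 + 3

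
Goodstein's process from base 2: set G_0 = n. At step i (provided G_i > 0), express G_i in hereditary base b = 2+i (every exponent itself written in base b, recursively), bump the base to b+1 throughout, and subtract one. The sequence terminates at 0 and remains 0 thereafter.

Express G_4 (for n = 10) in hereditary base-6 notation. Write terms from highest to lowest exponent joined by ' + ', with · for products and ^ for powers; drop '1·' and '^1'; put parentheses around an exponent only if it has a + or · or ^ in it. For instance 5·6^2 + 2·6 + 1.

10 —HB2→ 2^(2 + 1) + 2 —bump→ 3^(3 + 1) + 3 = 84 —(−1)→ 83
83 —HB3→ 3^(3 + 1) + 2 —bump→ 4^(4 + 1) + 2 = 1026 —(−1)→ 1025
1025 —HB4→ 4^(4 + 1) + 1 —bump→ 5^(5 + 1) + 1 = 15626 —(−1)→ 15625
15625 —HB5→ 5^(5 + 1) —bump→ 6^(6 + 1) = 279936 —(−1)→ 279935

5·6^6 + 5·6^5 + 5·6^4 + 5·6^3 + 5·6^2 + 5·6 + 5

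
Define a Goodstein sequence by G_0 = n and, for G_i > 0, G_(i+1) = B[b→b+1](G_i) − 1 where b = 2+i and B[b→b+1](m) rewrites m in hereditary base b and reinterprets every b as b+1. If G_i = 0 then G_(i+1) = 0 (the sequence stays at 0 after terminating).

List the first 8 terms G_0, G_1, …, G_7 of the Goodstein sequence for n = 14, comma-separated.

14, 110, 1281, 18750, 326591, 5862840, 134404971, 3487116548

[0] 14 ≡ 2^(2 + 1) + 2^2 + 2 (base 2). Lift 3: 111. −1: 110.
[1] 110 ≡ 3^(3 + 1) + 3^3 + 2 (base 3). Lift 4: 1282. −1: 1281.
[2] 1281 ≡ 4^(4 + 1) + 4^4 + 1 (base 4). Lift 5: 18751. −1: 18750.
[3] 18750 ≡ 5^(5 + 1) + 5^5 (base 5). Lift 6: 326592. −1: 326591.
[4] 326591 ≡ 6^(6 + 1) + 5·6^5 + 5·6^4 + 5·6^3 + 5·6^2 + 5·6 + 5 (base 6). Lift 7: 5862841. −1: 5862840.
[5] 5862840 ≡ 7^(7 + 1) + 5·7^5 + 5·7^4 + 5·7^3 + 5·7^2 + 5·7 + 4 (base 7). Lift 8: 134404972. −1: 134404971.
[6] 134404971 ≡ 8^(8 + 1) + 5·8^5 + 5·8^4 + 5·8^3 + 5·8^2 + 5·8 + 3 (base 8). Lift 9: 3487116549. −1: 3487116548.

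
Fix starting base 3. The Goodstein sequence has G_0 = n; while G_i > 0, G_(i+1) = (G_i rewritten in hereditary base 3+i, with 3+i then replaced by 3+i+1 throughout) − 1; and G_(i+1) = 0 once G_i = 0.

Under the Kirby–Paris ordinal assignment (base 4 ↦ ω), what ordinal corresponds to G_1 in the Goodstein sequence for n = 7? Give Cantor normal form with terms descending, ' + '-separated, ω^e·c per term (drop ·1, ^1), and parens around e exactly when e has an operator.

ω·2

step 0: 7 = 2·3 + 1; sub 4 for 3: 2·4 + 1; = 9; G_1 = 9−1 = 8
step 1: 8 = 2·4; sub 5 for 4: 2·5; = 10; G_2 = 10−1 = 9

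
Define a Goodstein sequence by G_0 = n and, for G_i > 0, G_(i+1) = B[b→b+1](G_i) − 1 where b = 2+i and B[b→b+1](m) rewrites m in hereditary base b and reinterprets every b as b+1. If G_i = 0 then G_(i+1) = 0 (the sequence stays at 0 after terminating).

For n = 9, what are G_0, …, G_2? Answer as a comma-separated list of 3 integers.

9, 81, 1023

[0] 9 ≡ 2^(2 + 1) + 1 (base 2). Lift 3: 82. −1: 81.
[1] 81 ≡ 3^(3 + 1) (base 3). Lift 4: 1024. −1: 1023.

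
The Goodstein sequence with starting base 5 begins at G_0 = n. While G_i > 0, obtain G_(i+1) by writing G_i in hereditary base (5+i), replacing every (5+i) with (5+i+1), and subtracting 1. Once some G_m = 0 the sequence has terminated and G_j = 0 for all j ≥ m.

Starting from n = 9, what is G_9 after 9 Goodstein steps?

5

base 5: 9 = 5 + 4; at 6: 6 + 4 = 10; next = 9
base 6: 9 = 6 + 3; at 7: 7 + 3 = 10; next = 9
base 7: 9 = 7 + 2; at 8: 8 + 2 = 10; next = 9
base 8: 9 = 8 + 1; at 9: 9 + 1 = 10; next = 9
base 9: 9 = 9; at 10: 10 = 10; next = 9
base 10: 9 = 9; at 11: 9 = 9; next = 8
base 11: 8 = 8; at 12: 8 = 8; next = 7
base 12: 7 = 7; at 13: 7 = 7; next = 6
base 13: 6 = 6; at 14: 6 = 6; next = 5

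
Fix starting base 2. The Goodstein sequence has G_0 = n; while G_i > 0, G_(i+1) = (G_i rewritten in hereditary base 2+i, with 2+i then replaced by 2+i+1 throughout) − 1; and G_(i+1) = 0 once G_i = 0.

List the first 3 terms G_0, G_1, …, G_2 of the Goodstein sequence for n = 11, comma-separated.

11, 84, 1027

(0) 11|_2 = 2^(2 + 1) + 2 + 1 ↦ 3^(3 + 1) + 3 + 1|_3 = 85 ⇒ 84
(1) 84|_3 = 3^(3 + 1) + 3 ↦ 4^(4 + 1) + 4|_4 = 1028 ⇒ 1027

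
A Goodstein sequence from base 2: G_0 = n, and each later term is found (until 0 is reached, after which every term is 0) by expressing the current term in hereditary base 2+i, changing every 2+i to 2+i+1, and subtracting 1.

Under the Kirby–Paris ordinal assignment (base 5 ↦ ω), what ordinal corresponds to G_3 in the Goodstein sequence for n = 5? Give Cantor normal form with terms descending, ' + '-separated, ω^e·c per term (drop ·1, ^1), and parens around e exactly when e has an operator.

ω^3·3 + ω^2·3 + ω·3 + 2

base 2: 5 = 2^2 + 1; at 3: 3^3 + 1 = 28; next = 27
base 3: 27 = 3^3; at 4: 4^4 = 256; next = 255
base 4: 255 = 3·4^3 + 3·4^2 + 3·4 + 3; at 5: 3·5^3 + 3·5^2 + 3·5 + 3 = 468; next = 467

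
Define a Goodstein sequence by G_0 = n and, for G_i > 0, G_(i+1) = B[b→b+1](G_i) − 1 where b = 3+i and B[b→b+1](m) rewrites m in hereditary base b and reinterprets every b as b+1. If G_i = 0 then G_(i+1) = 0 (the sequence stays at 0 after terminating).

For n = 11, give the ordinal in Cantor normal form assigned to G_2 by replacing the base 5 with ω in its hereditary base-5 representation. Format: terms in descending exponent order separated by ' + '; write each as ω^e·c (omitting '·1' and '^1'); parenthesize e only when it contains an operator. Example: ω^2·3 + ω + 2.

ω^2

G_0=11  [base 3] 3^2 + 2  →[3↦4]→  4^2 + 2 = 18  −1 ⇒ G_1=17
G_1=17  [base 4] 4^2 + 1  →[4↦5]→  5^2 + 1 = 26  −1 ⇒ G_2=25
G_2=25  [base 5] 5^2  →[5↦6]→  6^2 = 36  −1 ⇒ G_3=35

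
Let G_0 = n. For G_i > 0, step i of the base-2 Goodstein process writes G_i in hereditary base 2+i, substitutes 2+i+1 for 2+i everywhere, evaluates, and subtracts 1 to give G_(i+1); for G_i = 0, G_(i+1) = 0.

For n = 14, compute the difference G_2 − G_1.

1171

base 2: 14 = 2^(2 + 1) + 2^2 + 2; at 3: 3^(3 + 1) + 3^3 + 3 = 111; next = 110
base 3: 110 = 3^(3 + 1) + 3^3 + 2; at 4: 4^(4 + 1) + 4^4 + 2 = 1282; next = 1281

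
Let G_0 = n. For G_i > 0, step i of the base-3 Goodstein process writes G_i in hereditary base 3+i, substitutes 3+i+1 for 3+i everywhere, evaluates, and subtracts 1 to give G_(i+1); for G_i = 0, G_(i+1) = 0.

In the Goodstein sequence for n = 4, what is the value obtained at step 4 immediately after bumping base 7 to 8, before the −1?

i=0: 4 = 3 + 1 (b=3); 3→4: 4 + 1 = 5; 5−1 = 4
i=1: 4 = 4 (b=4); 4→5: 5 = 5; 5−1 = 4
i=2: 4 = 4 (b=5); 5→6: 4 = 4; 4−1 = 3
i=3: 3 = 3 (b=6); 6→7: 3 = 3; 3−1 = 2
i=4: 2 = 2 (b=7); 7→8: 2 = 2; 2−1 = 1

2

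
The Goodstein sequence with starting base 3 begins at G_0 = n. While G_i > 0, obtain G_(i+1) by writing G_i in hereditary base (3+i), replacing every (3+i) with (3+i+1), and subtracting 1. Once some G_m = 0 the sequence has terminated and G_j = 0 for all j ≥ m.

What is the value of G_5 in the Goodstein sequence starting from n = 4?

[0] 4 ≡ 3 + 1 (base 3). Lift 4: 5. −1: 4.
[1] 4 ≡ 4 (base 4). Lift 5: 5. −1: 4.
[2] 4 ≡ 4 (base 5). Lift 6: 4. −1: 3.
[3] 3 ≡ 3 (base 6). Lift 7: 3. −1: 2.
[4] 2 ≡ 2 (base 7). Lift 8: 2. −1: 1.

1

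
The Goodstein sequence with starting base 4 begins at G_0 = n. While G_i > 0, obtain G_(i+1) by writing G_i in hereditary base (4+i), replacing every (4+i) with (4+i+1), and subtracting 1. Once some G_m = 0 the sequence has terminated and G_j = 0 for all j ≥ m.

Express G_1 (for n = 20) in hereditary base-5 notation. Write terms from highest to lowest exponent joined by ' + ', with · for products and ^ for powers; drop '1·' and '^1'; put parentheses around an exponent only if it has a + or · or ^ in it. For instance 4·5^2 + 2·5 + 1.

5^2 + 4

base 4: 20 = 4^2 + 4; at 5: 5^2 + 5 = 30; next = 29
base 5: 29 = 5^2 + 4; at 6: 6^2 + 4 = 40; next = 39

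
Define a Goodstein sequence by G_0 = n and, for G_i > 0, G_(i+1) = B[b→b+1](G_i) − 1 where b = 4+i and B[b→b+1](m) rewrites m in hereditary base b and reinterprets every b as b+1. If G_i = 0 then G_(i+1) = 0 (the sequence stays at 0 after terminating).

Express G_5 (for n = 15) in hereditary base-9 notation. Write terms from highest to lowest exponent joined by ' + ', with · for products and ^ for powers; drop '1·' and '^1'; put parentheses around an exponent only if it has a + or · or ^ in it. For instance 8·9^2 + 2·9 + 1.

2·9 + 6

[0] 15 ≡ 3·4 + 3 (base 4). Lift 5: 18. −1: 17.
[1] 17 ≡ 3·5 + 2 (base 5). Lift 6: 20. −1: 19.
[2] 19 ≡ 3·6 + 1 (base 6). Lift 7: 22. −1: 21.
[3] 21 ≡ 3·7 (base 7). Lift 8: 24. −1: 23.
[4] 23 ≡ 2·8 + 7 (base 8). Lift 9: 25. −1: 24.
[5] 24 ≡ 2·9 + 6 (base 9). Lift 10: 26. −1: 25.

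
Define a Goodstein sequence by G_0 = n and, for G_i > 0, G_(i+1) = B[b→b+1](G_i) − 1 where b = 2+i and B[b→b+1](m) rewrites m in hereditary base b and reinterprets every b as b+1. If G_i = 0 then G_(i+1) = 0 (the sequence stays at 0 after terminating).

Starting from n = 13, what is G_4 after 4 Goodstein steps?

280711

step 0: 13 = 2^(2 + 1) + 2^2 + 1; sub 3 for 2: 3^(3 + 1) + 3^3 + 1; = 109; G_1 = 109−1 = 108
step 1: 108 = 3^(3 + 1) + 3^3; sub 4 for 3: 4^(4 + 1) + 4^4; = 1280; G_2 = 1280−1 = 1279
step 2: 1279 = 4^(4 + 1) + 3·4^3 + 3·4^2 + 3·4 + 3; sub 5 for 4: 5^(5 + 1) + 3·5^3 + 3·5^2 + 3·5 + 3; = 16093; G_3 = 16093−1 = 16092
step 3: 16092 = 5^(5 + 1) + 3·5^3 + 3·5^2 + 3·5 + 2; sub 6 for 5: 6^(6 + 1) + 3·6^3 + 3·6^2 + 3·6 + 2; = 280712; G_4 = 280712−1 = 280711
step 4: 280711 = 6^(6 + 1) + 3·6^3 + 3·6^2 + 3·6 + 1; sub 7 for 6: 7^(7 + 1) + 3·7^3 + 3·7^2 + 3·7 + 1; = 5765999; G_5 = 5765999−1 = 5765998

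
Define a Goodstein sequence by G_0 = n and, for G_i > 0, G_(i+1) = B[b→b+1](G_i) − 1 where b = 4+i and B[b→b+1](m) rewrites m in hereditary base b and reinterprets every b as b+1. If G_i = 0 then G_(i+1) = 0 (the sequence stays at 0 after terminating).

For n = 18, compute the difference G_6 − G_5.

5

G_0=18  [base 4] 4^2 + 2  →[4↦5]→  5^2 + 2 = 27  −1 ⇒ G_1=26
G_1=26  [base 5] 5^2 + 1  →[5↦6]→  6^2 + 1 = 37  −1 ⇒ G_2=36
G_2=36  [base 6] 6^2  →[6↦7]→  7^2 = 49  −1 ⇒ G_3=48
G_3=48  [base 7] 6·7 + 6  →[7↦8]→  6·8 + 6 = 54  −1 ⇒ G_4=53
G_4=53  [base 8] 6·8 + 5  →[8↦9]→  6·9 + 5 = 59  −1 ⇒ G_5=58
G_5=58  [base 9] 6·9 + 4  →[9↦10]→  6·10 + 4 = 64  −1 ⇒ G_6=63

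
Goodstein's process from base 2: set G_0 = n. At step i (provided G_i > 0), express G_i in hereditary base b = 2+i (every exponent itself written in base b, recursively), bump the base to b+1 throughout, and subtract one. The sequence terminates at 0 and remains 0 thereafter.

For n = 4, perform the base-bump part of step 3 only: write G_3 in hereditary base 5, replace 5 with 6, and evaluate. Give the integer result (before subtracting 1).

84

i=0: 4 = 2^2 (b=2); 2→3: 3^3 = 27; 27−1 = 26
i=1: 26 = 2·3^2 + 2·3 + 2 (b=3); 3→4: 2·4^2 + 2·4 + 2 = 42; 42−1 = 41
i=2: 41 = 2·4^2 + 2·4 + 1 (b=4); 4→5: 2·5^2 + 2·5 + 1 = 61; 61−1 = 60
i=3: 60 = 2·5^2 + 2·5 (b=5); 5→6: 2·6^2 + 2·6 = 84; 84−1 = 83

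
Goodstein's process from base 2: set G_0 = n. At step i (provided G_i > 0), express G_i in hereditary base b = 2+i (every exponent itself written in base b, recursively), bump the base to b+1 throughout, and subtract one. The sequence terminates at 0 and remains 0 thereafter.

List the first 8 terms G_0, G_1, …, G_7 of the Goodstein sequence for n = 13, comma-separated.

G_0 = 13. HB_2(13) = 2^(2 + 1) + 2^2 + 1. Bump = 109. G_1 = 108.
G_1 = 108. HB_3(108) = 3^(3 + 1) + 3^3. Bump = 1280. G_2 = 1279.
G_2 = 1279. HB_4(1279) = 4^(4 + 1) + 3·4^3 + 3·4^2 + 3·4 + 3. Bump = 16093. G_3 = 16092.
G_3 = 16092. HB_5(16092) = 5^(5 + 1) + 3·5^3 + 3·5^2 + 3·5 + 2. Bump = 280712. G_4 = 280711.
G_4 = 280711. HB_6(280711) = 6^(6 + 1) + 3·6^3 + 3·6^2 + 3·6 + 1. Bump = 5765999. G_5 = 5765998.
G_5 = 5765998. HB_7(5765998) = 7^(7 + 1) + 3·7^3 + 3·7^2 + 3·7. Bump = 134219480. G_6 = 134219479.
G_6 = 134219479. HB_8(134219479) = 8^(8 + 1) + 3·8^3 + 3·8^2 + 2·8 + 7. Bump = 3486786856. G_7 = 3486786855.

13, 108, 1279, 16092, 280711, 5765998, 134219479, 3486786855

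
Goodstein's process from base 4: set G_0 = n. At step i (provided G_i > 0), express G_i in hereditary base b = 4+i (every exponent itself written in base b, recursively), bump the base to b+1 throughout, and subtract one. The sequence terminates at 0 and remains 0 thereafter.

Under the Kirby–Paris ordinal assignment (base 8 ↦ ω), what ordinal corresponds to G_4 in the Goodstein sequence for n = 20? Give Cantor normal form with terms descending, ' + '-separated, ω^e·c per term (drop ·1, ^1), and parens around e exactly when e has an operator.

ω^2 + 1

G_0=20  [base 4] 4^2 + 4  →[4↦5]→  5^2 + 5 = 30  −1 ⇒ G_1=29
G_1=29  [base 5] 5^2 + 4  →[5↦6]→  6^2 + 4 = 40  −1 ⇒ G_2=39
G_2=39  [base 6] 6^2 + 3  →[6↦7]→  7^2 + 3 = 52  −1 ⇒ G_3=51
G_3=51  [base 7] 7^2 + 2  →[7↦8]→  8^2 + 2 = 66  −1 ⇒ G_4=65
G_4=65  [base 8] 8^2 + 1  →[8↦9]→  9^2 + 1 = 82  −1 ⇒ G_5=81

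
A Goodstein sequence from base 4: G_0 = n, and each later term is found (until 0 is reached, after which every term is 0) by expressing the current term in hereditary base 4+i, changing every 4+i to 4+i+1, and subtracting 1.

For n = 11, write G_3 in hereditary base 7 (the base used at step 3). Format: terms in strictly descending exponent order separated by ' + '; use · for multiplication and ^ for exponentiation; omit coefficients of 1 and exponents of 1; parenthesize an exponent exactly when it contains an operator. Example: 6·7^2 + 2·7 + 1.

2·7

step 0: 11 = 2·4 + 3; sub 5 for 4: 2·5 + 3; = 13; G_1 = 13−1 = 12
step 1: 12 = 2·5 + 2; sub 6 for 5: 2·6 + 2; = 14; G_2 = 14−1 = 13
step 2: 13 = 2·6 + 1; sub 7 for 6: 2·7 + 1; = 15; G_3 = 15−1 = 14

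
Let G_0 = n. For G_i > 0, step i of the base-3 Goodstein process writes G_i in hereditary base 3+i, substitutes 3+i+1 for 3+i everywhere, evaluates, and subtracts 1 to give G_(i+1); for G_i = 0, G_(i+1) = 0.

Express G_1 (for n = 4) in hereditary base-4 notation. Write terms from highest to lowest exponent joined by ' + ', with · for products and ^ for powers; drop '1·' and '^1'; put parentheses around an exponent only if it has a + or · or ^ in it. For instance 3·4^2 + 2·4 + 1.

4

G_0=4  [base 3] 3 + 1  →[3↦4]→  4 + 1 = 5  −1 ⇒ G_1=4
G_1=4  [base 4] 4  →[4↦5]→  5 = 5  −1 ⇒ G_2=4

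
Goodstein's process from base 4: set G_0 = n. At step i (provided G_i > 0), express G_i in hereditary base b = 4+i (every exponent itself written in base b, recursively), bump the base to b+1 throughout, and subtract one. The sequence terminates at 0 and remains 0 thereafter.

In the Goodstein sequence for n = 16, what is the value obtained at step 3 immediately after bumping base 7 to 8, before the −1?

34

G_0 = 16. HB_4(16) = 4^2. Bump = 25. G_1 = 24.
G_1 = 24. HB_5(24) = 4·5 + 4. Bump = 28. G_2 = 27.
G_2 = 27. HB_6(27) = 4·6 + 3. Bump = 31. G_3 = 30.
G_3 = 30. HB_7(30) = 4·7 + 2. Bump = 34. G_4 = 33.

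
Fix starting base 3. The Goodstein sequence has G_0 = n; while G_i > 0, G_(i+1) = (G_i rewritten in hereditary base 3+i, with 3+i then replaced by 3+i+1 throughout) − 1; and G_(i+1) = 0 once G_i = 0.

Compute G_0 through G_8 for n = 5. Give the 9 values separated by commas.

5 —HB3→ 3 + 2 —bump→ 4 + 2 = 6 —(−1)→ 5
5 —HB4→ 4 + 1 —bump→ 5 + 1 = 6 —(−1)→ 5
5 —HB5→ 5 —bump→ 6 = 6 —(−1)→ 5
5 —HB6→ 5 —bump→ 5 = 5 —(−1)→ 4
4 —HB7→ 4 —bump→ 4 = 4 —(−1)→ 3
3 —HB8→ 3 —bump→ 3 = 3 —(−1)→ 2
2 —HB9→ 2 —bump→ 2 = 2 —(−1)→ 1
1 —HB10→ 1 —bump→ 1 = 1 —(−1)→ 0

5, 5, 5, 5, 4, 3, 2, 1, 0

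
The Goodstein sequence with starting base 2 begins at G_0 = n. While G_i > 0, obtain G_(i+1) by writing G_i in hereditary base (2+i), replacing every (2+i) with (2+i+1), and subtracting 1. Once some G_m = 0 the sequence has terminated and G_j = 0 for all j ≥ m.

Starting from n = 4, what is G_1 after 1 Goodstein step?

G_0 = 4. HB_2(4) = 2^2. Bump = 27. G_1 = 26.
G_1 = 26. HB_3(26) = 2·3^2 + 2·3 + 2. Bump = 42. G_2 = 41.

26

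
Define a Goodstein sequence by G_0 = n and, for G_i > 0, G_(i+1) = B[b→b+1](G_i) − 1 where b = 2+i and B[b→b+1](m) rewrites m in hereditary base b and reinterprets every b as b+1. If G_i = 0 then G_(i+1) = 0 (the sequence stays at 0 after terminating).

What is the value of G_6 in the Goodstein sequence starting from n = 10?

84073323

(0) 10|_2 = 2^(2 + 1) + 2 ↦ 3^(3 + 1) + 3|_3 = 84 ⇒ 83
(1) 83|_3 = 3^(3 + 1) + 2 ↦ 4^(4 + 1) + 2|_4 = 1026 ⇒ 1025
(2) 1025|_4 = 4^(4 + 1) + 1 ↦ 5^(5 + 1) + 1|_5 = 15626 ⇒ 15625
(3) 15625|_5 = 5^(5 + 1) ↦ 6^(6 + 1)|_6 = 279936 ⇒ 279935
(4) 279935|_6 = 5·6^6 + 5·6^5 + 5·6^4 + 5·6^3 + 5·6^2 + 5·6 + 5 ↦ 5·7^7 + 5·7^5 + 5·7^4 + 5·7^3 + 5·7^2 + 5·7 + 5|_7 = 4215755 ⇒ 4215754
(5) 4215754|_7 = 5·7^7 + 5·7^5 + 5·7^4 + 5·7^3 + 5·7^2 + 5·7 + 4 ↦ 5·8^8 + 5·8^5 + 5·8^4 + 5·8^3 + 5·8^2 + 5·8 + 4|_8 = 84073324 ⇒ 84073323
(6) 84073323|_8 = 5·8^8 + 5·8^5 + 5·8^4 + 5·8^3 + 5·8^2 + 5·8 + 3 ↦ 5·9^9 + 5·9^5 + 5·9^4 + 5·9^3 + 5·9^2 + 5·9 + 3|_9 = 1937434593 ⇒ 1937434592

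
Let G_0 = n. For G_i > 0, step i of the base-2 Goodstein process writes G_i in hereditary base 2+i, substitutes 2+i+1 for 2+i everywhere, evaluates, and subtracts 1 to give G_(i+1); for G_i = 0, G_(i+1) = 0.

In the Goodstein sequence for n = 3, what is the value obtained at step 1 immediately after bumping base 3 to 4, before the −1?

4

i=0: 3 = 2 + 1 (b=2); 2→3: 3 + 1 = 4; 4−1 = 3
i=1: 3 = 3 (b=3); 3→4: 4 = 4; 4−1 = 3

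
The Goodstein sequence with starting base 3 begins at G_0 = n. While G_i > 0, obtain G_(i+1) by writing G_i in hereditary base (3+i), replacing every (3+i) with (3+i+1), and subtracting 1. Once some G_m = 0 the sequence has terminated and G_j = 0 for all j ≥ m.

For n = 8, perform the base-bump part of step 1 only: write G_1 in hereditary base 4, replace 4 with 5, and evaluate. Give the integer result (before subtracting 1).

11

(0) 8|_3 = 2·3 + 2 ↦ 2·4 + 2|_4 = 10 ⇒ 9
(1) 9|_4 = 2·4 + 1 ↦ 2·5 + 1|_5 = 11 ⇒ 10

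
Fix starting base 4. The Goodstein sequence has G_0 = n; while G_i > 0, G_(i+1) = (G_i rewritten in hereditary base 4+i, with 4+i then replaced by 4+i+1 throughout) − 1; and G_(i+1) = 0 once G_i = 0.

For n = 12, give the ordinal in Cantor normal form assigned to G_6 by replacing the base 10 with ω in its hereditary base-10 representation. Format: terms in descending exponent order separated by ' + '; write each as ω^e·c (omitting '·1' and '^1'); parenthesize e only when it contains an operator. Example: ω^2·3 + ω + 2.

ω + 9

G_0 = 12. HB_4(12) = 3·4. Bump = 15. G_1 = 14.
G_1 = 14. HB_5(14) = 2·5 + 4. Bump = 16. G_2 = 15.
G_2 = 15. HB_6(15) = 2·6 + 3. Bump = 17. G_3 = 16.
G_3 = 16. HB_7(16) = 2·7 + 2. Bump = 18. G_4 = 17.
G_4 = 17. HB_8(17) = 2·8 + 1. Bump = 19. G_5 = 18.
G_5 = 18. HB_9(18) = 2·9. Bump = 20. G_6 = 19.
G_6 = 19. HB_10(19) = 10 + 9. Bump = 20. G_7 = 19.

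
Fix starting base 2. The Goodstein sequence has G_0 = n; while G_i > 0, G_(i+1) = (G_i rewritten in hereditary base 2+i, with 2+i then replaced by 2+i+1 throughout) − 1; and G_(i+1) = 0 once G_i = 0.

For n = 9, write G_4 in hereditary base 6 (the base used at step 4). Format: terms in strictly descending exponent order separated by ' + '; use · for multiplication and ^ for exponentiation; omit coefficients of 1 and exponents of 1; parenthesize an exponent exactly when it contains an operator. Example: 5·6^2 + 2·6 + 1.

3·6^6 + 3·6^3 + 3·6^2 + 3·6 + 1

9 —HB2→ 2^(2 + 1) + 1 —bump→ 3^(3 + 1) + 1 = 82 —(−1)→ 81
81 —HB3→ 3^(3 + 1) —bump→ 4^(4 + 1) = 1024 —(−1)→ 1023
1023 —HB4→ 3·4^4 + 3·4^3 + 3·4^2 + 3·4 + 3 —bump→ 3·5^5 + 3·5^3 + 3·5^2 + 3·5 + 3 = 9843 —(−1)→ 9842
9842 —HB5→ 3·5^5 + 3·5^3 + 3·5^2 + 3·5 + 2 —bump→ 3·6^6 + 3·6^3 + 3·6^2 + 3·6 + 2 = 140744 —(−1)→ 140743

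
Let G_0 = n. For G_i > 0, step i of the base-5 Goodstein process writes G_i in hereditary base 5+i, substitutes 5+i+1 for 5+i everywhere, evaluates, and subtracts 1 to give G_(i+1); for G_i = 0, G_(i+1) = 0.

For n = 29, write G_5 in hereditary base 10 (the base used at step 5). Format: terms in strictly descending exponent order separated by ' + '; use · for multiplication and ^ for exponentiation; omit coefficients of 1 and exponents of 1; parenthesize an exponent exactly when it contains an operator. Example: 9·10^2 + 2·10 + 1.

(0) 29|_5 = 5^2 + 4 ↦ 6^2 + 4|_6 = 40 ⇒ 39
(1) 39|_6 = 6^2 + 3 ↦ 7^2 + 3|_7 = 52 ⇒ 51
(2) 51|_7 = 7^2 + 2 ↦ 8^2 + 2|_8 = 66 ⇒ 65
(3) 65|_8 = 8^2 + 1 ↦ 9^2 + 1|_9 = 82 ⇒ 81
(4) 81|_9 = 9^2 ↦ 10^2|_10 = 100 ⇒ 99
(5) 99|_10 = 9·10 + 9 ↦ 9·11 + 9|_11 = 108 ⇒ 107

9·10 + 9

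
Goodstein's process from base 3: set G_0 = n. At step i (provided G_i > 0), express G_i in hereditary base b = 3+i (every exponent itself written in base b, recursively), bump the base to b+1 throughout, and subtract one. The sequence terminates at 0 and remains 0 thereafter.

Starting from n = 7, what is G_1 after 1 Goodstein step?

G_0 = 7. HB_3(7) = 2·3 + 1. Bump = 9. G_1 = 8.
G_1 = 8. HB_4(8) = 2·4. Bump = 10. G_2 = 9.

8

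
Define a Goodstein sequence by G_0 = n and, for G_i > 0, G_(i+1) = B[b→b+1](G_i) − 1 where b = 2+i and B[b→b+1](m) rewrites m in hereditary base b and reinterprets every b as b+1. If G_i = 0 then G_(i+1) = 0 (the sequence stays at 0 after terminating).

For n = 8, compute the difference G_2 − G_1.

473

G_0 = 8. HB_2(8) = 2^(2 + 1). Bump = 81. G_1 = 80.
G_1 = 80. HB_3(80) = 2·3^3 + 2·3^2 + 2·3 + 2. Bump = 554. G_2 = 553.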